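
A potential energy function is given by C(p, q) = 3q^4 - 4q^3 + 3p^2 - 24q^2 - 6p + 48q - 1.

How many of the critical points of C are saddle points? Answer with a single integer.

1

C separates as a function of p plus a function of q, so ∇C=0 decouples.
∂C/∂p = 6(p - 1) = 0 at p ∈ {1}; ∂C/∂q = 12(q - 2)(q - 1)(q + 2) = 0 at q ∈ {-2, 1, 2}.
The Hessian is diagonal: diag(C_pp, C_qq). Second derivatives: C_pp(1)=6; C_qq(-2)=144, C_qq(1)=-36, C_qq(2)=48.
Saddle points occur where the two diagonal entries have opposite signs: (1, 1). Count: 1.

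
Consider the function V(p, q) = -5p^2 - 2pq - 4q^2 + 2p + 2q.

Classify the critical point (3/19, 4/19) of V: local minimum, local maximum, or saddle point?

local maximum

The Hessian of V is constant: H = [[-10, -2], [-2, -8]].
det(H) = (-10)·(-8) − (-2)² = 76.
det(H) > 0 and tr(H) = -18 < 0, so H is negative definite and the point is a local maximum.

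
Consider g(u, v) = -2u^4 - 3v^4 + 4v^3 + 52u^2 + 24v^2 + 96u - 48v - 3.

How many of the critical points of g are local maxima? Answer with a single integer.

g separates as a function of u plus a function of v, so ∇g=0 decouples.
∂g/∂u = -8(u - 4)(u + 1)(u + 3) = 0 at u ∈ {-3, -1, 4}; ∂g/∂v = -12(v - 2)(v - 1)(v + 2) = 0 at v ∈ {-2, 1, 2}.
The Hessian is diagonal: diag(g_uu, g_vv). Second derivatives: g_uu(-3)=-112, g_uu(-1)=80, g_uu(4)=-280; g_vv(-2)=-144, g_vv(1)=36, g_vv(2)=-48.
Local maxima occur where both diagonal entries negative: (-3, -2), (-3, 2), (4, -2), (4, 2). Count: 4.

4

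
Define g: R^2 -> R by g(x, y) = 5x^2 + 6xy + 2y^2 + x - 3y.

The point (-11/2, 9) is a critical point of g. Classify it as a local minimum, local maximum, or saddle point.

local minimum

The Hessian of g is constant: H = [[10, 6], [6, 4]].
det(H) = 10·4 − 6² = 4.
det(H) > 0 and tr(H) = 14 > 0, so H is positive definite and the point is a local minimum.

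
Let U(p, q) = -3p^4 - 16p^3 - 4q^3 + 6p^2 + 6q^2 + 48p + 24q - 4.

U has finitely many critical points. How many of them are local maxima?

2

U separates as a function of p plus a function of q, so ∇U=0 decouples.
∂U/∂p = -12(p - 1)(p + 1)(p + 4) = 0 at p ∈ {-4, -1, 1}; ∂U/∂q = -12(q - 2)(q + 1) = 0 at q ∈ {-1, 2}.
The Hessian is diagonal: diag(U_pp, U_qq). Second derivatives: U_pp(-4)=-180, U_pp(-1)=72, U_pp(1)=-120; U_qq(-1)=36, U_qq(2)=-36.
Local maxima occur where both diagonal entries negative: (-4, 2), (1, 2). Count: 2.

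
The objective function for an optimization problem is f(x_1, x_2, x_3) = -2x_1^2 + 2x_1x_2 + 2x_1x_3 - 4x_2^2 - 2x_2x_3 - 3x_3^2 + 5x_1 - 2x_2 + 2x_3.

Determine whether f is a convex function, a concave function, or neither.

f is quadratic, so its Hessian is the constant matrix H = [[-4, 2, 2], [2, -8, -2], [2, -2, -6]].
Leading principal minors: -4, 28, -136.
Signs alternate −, +, − ⇒ H ≺ 0 ⇒ concave.

concave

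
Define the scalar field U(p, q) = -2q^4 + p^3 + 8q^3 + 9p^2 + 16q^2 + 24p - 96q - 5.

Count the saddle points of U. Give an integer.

3

U separates as a function of p plus a function of q, so ∇U=0 decouples.
∂U/∂p = 3(p + 2)(p + 4) = 0 at p ∈ {-4, -2}; ∂U/∂q = -8(q - 3)(q - 2)(q + 2) = 0 at q ∈ {-2, 2, 3}.
The Hessian is diagonal: diag(U_pp, U_qq). Second derivatives: U_pp(-4)=-6, U_pp(-2)=6; U_qq(-2)=-160, U_qq(2)=32, U_qq(3)=-40.
Saddle points occur where the two diagonal entries have opposite signs: (-4, 2), (-2, -2), (-2, 3). Count: 3.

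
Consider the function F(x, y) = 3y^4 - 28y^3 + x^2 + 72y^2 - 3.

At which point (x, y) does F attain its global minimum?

(0, 0)

F(x,y) separates as P(x) + Q(y) − 3, so its minimum is min P + min Q − 3.
P'(x) = 2x vanishes at x ∈ {0}; Q'(y) = 12y(y - 4)(y - 3) vanishes at y ∈ {0, 3, 4}.
Local minima of P (where P''>0): P(0)=0. Local minima of Q: Q(0)=0, Q(4)=128.
So the global minimum of F is P(0) + Q(0) − 3 = 0 + 0 − 3 = -3, attained at (0, 0).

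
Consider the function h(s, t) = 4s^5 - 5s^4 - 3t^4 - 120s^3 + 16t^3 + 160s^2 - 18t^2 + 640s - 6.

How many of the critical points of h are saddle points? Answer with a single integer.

6

h separates as a function of s plus a function of t, so ∇h=0 decouples.
∂h/∂s = 20(s - 4)(s - 2)(s + 1)(s + 4) = 0 at s ∈ {-4, -1, 2, 4}; ∂h/∂t = -12t(t - 3)(t - 1) = 0 at t ∈ {0, 1, 3}.
The Hessian is diagonal: diag(h_ss, h_tt). Second derivatives: h_ss(-4)=-2880, h_ss(-1)=900, h_ss(2)=-720, h_ss(4)=1600; h_tt(0)=-36, h_tt(1)=24, h_tt(3)=-72.
Saddle points occur where the two diagonal entries have opposite signs: (-4, 1), (-1, 0), (-1, 3), (2, 1), (4, 0), (4, 3). Count: 6.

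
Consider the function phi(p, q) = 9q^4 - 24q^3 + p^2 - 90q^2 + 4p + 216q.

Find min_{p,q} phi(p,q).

-460

phi(p,q) separates as A(p) + B(q), so its minimum is min A + min B.
A'(p) = 2p + 4 vanishes at p ∈ {-2}; B'(q) = 36(q - 3)(q - 1)(q + 2) vanishes at q ∈ {-2, 1, 3}.
Local minima of A (where A''>0): A(-2)=-4. Local minima of B: B(-2)=-456, B(3)=-81.
So the global minimum of phi is A(-2) + B(-2) = -4 − 456 = -460, attained at (-2, -2).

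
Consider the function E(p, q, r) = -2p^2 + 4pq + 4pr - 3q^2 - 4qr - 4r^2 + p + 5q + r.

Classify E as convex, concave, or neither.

concave

E is quadratic, so its Hessian is the constant matrix H = [[-4, 4, 4], [4, -6, -4], [4, -4, -8]].
Leading principal minors: -4, 8, -32.
Signs alternate −, +, − ⇒ H ≺ 0 ⇒ concave.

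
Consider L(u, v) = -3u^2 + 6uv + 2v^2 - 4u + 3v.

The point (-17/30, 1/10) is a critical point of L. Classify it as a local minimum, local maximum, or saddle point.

saddle point

The Hessian of L is constant: H = [[-6, 6], [6, 4]].
det(H) = (-6)·4 − 6² = -60.
Since det(H) < 0, H is indefinite and the critical point is a saddle point.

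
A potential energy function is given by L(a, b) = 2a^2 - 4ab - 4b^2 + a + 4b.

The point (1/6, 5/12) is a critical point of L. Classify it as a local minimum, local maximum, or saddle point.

The Hessian of L is constant: H = [[4, -4], [-4, -8]].
det(H) = 4·(-8) − (-4)² = -48.
Since det(H) < 0, H is indefinite and the critical point is a saddle point.

saddle point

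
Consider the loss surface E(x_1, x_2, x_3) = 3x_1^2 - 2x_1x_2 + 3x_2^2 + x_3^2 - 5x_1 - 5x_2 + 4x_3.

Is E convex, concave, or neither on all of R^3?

E is quadratic, so its Hessian is the constant matrix H = [[6, -2, 0], [-2, 6, 0], [0, 0, 2]].
Leading principal minors: 6, 32, 64.
All positive ⇒ H ≻ 0 ⇒ convex.

convex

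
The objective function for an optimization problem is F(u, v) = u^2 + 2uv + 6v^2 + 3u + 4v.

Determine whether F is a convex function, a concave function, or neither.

F is quadratic, so its Hessian is the constant matrix H = [[2, 2], [2, 12]].
det(H) = 20, tr(H) = 14.
det(H) > 0 and tr(H) > 0, so H is positive definite everywhere: convex.

convex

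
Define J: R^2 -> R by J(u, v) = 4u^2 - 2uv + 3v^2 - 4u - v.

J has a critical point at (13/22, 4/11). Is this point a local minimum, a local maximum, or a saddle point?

The Hessian of J is constant: H = [[8, -2], [-2, 6]].
det(H) = 8·6 − (-2)² = 44.
det(H) > 0 and tr(H) = 14 > 0, so H is positive definite and the point is a local minimum.

local minimum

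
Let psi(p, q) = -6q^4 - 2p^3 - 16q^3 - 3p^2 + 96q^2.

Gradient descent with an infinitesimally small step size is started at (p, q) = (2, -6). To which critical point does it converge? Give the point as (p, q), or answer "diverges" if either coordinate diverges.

psi is separable, so gradient descent decouples: p follows -∂psi/∂p, q follows -∂psi/∂q.
∂psi/∂p = -6p(p + 1); at p=2 this is -36, so p increases.
∂psi/∂q = -24q(q - 2)(q + 4); at q=-6 this is 2304, so q decreases.
The p-coordinate has no critical point in that direction and runs off to infinity.

diverges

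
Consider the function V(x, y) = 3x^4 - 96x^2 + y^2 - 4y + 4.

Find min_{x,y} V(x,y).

V(x,y) separates as P(x) + Q(y) + 4, so its minimum is min P + min Q + 4.
P'(x) = 12x(x - 4)(x + 4) vanishes at x ∈ {-4, 0, 4}; Q'(y) = 2y - 4 vanishes at y ∈ {2}.
Local minima of P (where P''>0): P(-4)=-768, P(4)=-768. Local minima of Q: Q(2)=-4.
So the global minimum of V is P(-4) + Q(2) + 4 = -768 − 4 + 4 = -768, attained at (-4, 2).

-768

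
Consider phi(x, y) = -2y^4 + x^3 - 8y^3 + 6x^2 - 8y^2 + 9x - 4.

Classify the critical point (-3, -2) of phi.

The mixed partial ∂²phi/∂x∂y is 0, so the Hessian at any point is diag(phi_xx, phi_yy) = diag(6(x + 2), -8(3y^2 + 6y + 2)).
At (-3, -2): H = diag(-6, -16).
Both eigenvalues are negative, so H is negative definite: a local maximum.

local maximum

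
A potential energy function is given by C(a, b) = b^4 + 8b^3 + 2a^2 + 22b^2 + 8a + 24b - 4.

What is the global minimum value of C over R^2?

C(a,b) separates as P(a) + Q(b) − 4, so its minimum is min P + min Q − 4.
P'(a) = 4a + 8 vanishes at a ∈ {-2}; Q'(b) = 4(b + 1)(b + 2)(b + 3) vanishes at b ∈ {-3, -2, -1}.
Local minima of P (where P''>0): P(-2)=-8. Local minima of Q: Q(-3)=-9, Q(-1)=-9.
So the global minimum of C is P(-2) + Q(-3) − 4 = -8 − 9 − 4 = -21, attained at (-2, -3).

-21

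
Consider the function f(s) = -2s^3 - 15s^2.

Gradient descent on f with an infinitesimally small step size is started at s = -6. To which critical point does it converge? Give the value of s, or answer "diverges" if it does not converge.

-5

f'(s) = -6s(s + 5), so f'(-6) = -36.
Gradient descent moves in the -f' direction, i.e. s is increasing.
The nearest critical point in that direction is s = -5, where f'' = 30 > 0 (a local minimum). The iterate converges there.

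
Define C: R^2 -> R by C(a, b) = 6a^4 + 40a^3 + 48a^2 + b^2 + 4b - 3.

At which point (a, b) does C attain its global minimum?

C(a,b) separates as P(a) + Q(b) − 3, so its minimum is min P + min Q − 3.
P'(a) = 24a(a + 1)(a + 4) vanishes at a ∈ {-4, -1, 0}; Q'(b) = 2b + 4 vanishes at b ∈ {-2}.
Local minima of P (where P''>0): P(-4)=-256, P(0)=0. Local minima of Q: Q(-2)=-4.
So the global minimum of C is P(-4) + Q(-2) − 3 = -256 − 4 − 3 = -263, attained at (-4, -2).

(-4, -2)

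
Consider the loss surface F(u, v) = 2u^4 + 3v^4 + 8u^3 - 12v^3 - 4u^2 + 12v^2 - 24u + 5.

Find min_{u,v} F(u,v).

-13

F(u,v) separates as P(u) + Q(v) + 5, so its minimum is min P + min Q + 5.
P'(u) = 8(u - 1)(u + 1)(u + 3) vanishes at u ∈ {-3, -1, 1}; Q'(v) = 12v(v - 2)(v - 1) vanishes at v ∈ {0, 1, 2}.
Local minima of P (where P''>0): P(-3)=-18, P(1)=-18. Local minima of Q: Q(0)=0, Q(2)=0.
So the global minimum of F is P(-3) + Q(0) + 5 = -18 + 0 + 5 = -13, attained at (-3, 0).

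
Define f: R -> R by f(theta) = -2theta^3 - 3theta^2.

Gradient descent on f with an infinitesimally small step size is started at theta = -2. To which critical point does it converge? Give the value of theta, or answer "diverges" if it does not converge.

f'(theta) = -6theta(theta + 1), so f'(-2) = -12.
Gradient descent moves in the -f' direction, i.e. theta is increasing.
The nearest critical point in that direction is theta = -1, where f'' = 6 > 0 (a local minimum). The iterate converges there.

-1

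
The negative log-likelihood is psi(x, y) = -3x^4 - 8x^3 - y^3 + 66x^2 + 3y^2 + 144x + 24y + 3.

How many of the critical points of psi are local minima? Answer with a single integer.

1

psi separates as a function of x plus a function of y, so ∇psi=0 decouples.
∂psi/∂x = -12(x - 3)(x + 1)(x + 4) = 0 at x ∈ {-4, -1, 3}; ∂psi/∂y = -3(y - 4)(y + 2) = 0 at y ∈ {-2, 4}.
The Hessian is diagonal: diag(psi_xx, psi_yy). Second derivatives: psi_xx(-4)=-252, psi_xx(-1)=144, psi_xx(3)=-336; psi_yy(-2)=18, psi_yy(4)=-18.
Local minima occur where both diagonal entries positive: (-1, -2). Count: 1.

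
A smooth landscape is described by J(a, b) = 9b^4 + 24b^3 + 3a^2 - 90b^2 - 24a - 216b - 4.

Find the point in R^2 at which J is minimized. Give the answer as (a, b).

(4, 2)

J(a,b) separates as P(a) + Q(b) − 4, so its minimum is min P + min Q − 4.
P'(a) = 6a - 24 vanishes at a ∈ {4}; Q'(b) = 36(b - 2)(b + 1)(b + 3) vanishes at b ∈ {-3, -1, 2}.
Local minima of P (where P''>0): P(4)=-48. Local minima of Q: Q(-3)=-81, Q(2)=-456.
So the global minimum of J is P(4) + Q(2) − 4 = -48 − 456 − 4 = -508, attained at (4, 2).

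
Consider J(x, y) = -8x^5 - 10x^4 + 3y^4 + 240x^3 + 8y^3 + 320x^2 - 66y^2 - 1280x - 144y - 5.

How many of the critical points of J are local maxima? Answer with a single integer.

2

J separates as a function of x plus a function of y, so ∇J=0 decouples.
∂J/∂x = -40(x - 4)(x - 1)(x + 2)(x + 4) = 0 at x ∈ {-4, -2, 1, 4}; ∂J/∂y = 12(y - 3)(y + 1)(y + 4) = 0 at y ∈ {-4, -1, 3}.
The Hessian is diagonal: diag(J_xx, J_yy). Second derivatives: J_xx(-4)=3200, J_xx(-2)=-1440, J_xx(1)=1800, J_xx(4)=-5760; J_yy(-4)=252, J_yy(-1)=-144, J_yy(3)=336.
Local maxima occur where both diagonal entries negative: (-2, -1), (4, -1). Count: 2.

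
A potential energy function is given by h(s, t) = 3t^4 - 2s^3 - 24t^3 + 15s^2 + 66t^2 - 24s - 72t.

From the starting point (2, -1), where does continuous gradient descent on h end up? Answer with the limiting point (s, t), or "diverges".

(1, 1)

h is separable, so gradient descent decouples: s follows -∂h/∂s, t follows -∂h/∂t.
∂h/∂s = -6(s - 4)(s - 1); at s=2 this is 12, so s decreases.
∂h/∂t = 12(t - 3)(t - 2)(t - 1); at t=-1 this is -288, so t increases.
s converges to its nearest critical value 1 (a local min of the s-part); t converges to 1. The iterate converges to (1, 1).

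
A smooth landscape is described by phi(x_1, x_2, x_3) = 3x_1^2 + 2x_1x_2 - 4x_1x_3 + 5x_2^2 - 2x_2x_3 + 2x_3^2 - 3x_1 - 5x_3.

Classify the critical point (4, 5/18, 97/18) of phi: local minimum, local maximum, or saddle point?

local minimum

The Hessian is constant: H = [[6, 2, -4], [2, 10, -2], [-4, -2, 4]].
Leading principal minors: Δ₁ = 6, Δ₂ = 56, Δ₃ = 72.
All leading minors are positive, so H is positive definite: a local minimum.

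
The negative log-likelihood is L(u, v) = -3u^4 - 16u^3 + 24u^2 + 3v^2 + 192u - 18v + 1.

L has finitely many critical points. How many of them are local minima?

L separates as a function of u plus a function of v, so ∇L=0 decouples.
∂L/∂u = -12(u - 2)(u + 2)(u + 4) = 0 at u ∈ {-4, -2, 2}; ∂L/∂v = 6(v - 3) = 0 at v ∈ {3}.
The Hessian is diagonal: diag(L_uu, L_vv). Second derivatives: L_uu(-4)=-144, L_uu(-2)=96, L_uu(2)=-288; L_vv(3)=6.
Local minima occur where both diagonal entries positive: (-2, 3). Count: 1.

1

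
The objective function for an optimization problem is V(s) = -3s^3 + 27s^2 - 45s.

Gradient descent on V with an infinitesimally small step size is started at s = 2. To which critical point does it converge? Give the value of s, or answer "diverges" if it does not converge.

V'(s) = -9(s - 5)(s - 1), so V'(2) = 27.
Gradient descent moves in the -V' direction, i.e. s is decreasing.
The nearest critical point in that direction is s = 1, where V'' = 36 > 0 (a local minimum). The iterate converges there.

1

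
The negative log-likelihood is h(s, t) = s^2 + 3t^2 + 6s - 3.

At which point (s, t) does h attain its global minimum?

(-3, 0)

h(s,t) separates as P(s) + Q(t) − 3, so its minimum is min P + min Q − 3.
P'(s) = 2s + 6 vanishes at s ∈ {-3}; Q'(t) = 6t vanishes at t ∈ {0}.
Local minima of P (where P''>0): P(-3)=-9. Local minima of Q: Q(0)=0.
So the global minimum of h is P(-3) + Q(0) − 3 = -9 + 0 − 3 = -12, attained at (-3, 0).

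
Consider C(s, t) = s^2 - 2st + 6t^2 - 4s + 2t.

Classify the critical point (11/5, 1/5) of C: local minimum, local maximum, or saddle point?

local minimum

The Hessian of C is constant: H = [[2, -2], [-2, 12]].
det(H) = 2·12 − (-2)² = 20.
det(H) > 0 and tr(H) = 14 > 0, so H is positive definite and the point is a local minimum.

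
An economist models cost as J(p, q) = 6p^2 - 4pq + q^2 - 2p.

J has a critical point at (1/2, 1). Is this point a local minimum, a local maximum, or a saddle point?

The Hessian of J is constant: H = [[12, -4], [-4, 2]].
det(H) = 12·2 − (-4)² = 8.
det(H) > 0 and tr(H) = 14 > 0, so H is positive definite and the point is a local minimum.

local minimum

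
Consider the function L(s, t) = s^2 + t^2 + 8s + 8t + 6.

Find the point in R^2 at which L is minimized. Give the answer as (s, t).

(-4, -4)

L(s,t) separates as P(s) + Q(t) + 6, so its minimum is min P + min Q + 6.
P'(s) = 2s + 8 vanishes at s ∈ {-4}; Q'(t) = 2(t + 4) vanishes at t ∈ {-4}.
Local minima of P (where P''>0): P(-4)=-16. Local minima of Q: Q(-4)=-16.
So the global minimum of L is P(-4) + Q(-4) + 6 = -16 − 16 + 6 = -26, attained at (-4, -4).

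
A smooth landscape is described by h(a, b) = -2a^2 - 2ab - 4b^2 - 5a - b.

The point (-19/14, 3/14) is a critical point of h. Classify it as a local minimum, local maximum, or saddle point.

The Hessian of h is constant: H = [[-4, -2], [-2, -8]].
det(H) = (-4)·(-8) − (-2)² = 28.
det(H) > 0 and tr(H) = -12 < 0, so H is negative definite and the point is a local maximum.

local maximum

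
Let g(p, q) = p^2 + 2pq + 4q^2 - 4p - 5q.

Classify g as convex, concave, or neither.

g is quadratic, so its Hessian is the constant matrix H = [[2, 2], [2, 8]].
det(H) = 12, tr(H) = 10.
det(H) > 0 and tr(H) > 0, so H is positive definite everywhere: convex.

convex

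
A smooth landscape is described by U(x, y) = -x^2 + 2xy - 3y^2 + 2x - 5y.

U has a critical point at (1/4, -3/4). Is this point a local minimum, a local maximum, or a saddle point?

The Hessian of U is constant: H = [[-2, 2], [2, -6]].
det(H) = (-2)·(-6) − 2² = 8.
det(H) > 0 and tr(H) = -8 < 0, so H is negative definite and the point is a local maximum.

local maximum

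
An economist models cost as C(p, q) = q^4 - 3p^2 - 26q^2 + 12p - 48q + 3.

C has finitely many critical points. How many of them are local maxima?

C separates as a function of p plus a function of q, so ∇C=0 decouples.
∂C/∂p = -6(p - 2) = 0 at p ∈ {2}; ∂C/∂q = 4(q - 4)(q + 1)(q + 3) = 0 at q ∈ {-3, -1, 4}.
The Hessian is diagonal: diag(C_pp, C_qq). Second derivatives: C_pp(2)=-6; C_qq(-3)=56, C_qq(-1)=-40, C_qq(4)=140.
Local maxima occur where both diagonal entries negative: (2, -1). Count: 1.

1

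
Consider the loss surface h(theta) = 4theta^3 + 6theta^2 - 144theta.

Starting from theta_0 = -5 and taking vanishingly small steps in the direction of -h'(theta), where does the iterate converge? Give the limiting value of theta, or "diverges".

diverges

h'(theta) = 12(theta - 3)(theta + 4), so h'(-5) = 96.
Gradient descent moves in the -h' direction, i.e. theta is decreasing.
There is no critical point below theta=-5, and h' keeps the same sign, so the iterate runs off to −∞.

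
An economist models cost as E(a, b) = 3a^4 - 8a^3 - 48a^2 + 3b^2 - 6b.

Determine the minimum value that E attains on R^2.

E(a,b) separates as P(a) + Q(b), so its minimum is min P + min Q.
P'(a) = 12a(a - 4)(a + 2) vanishes at a ∈ {-2, 0, 4}; Q'(b) = 6b - 6 vanishes at b ∈ {1}.
Local minima of P (where P''>0): P(-2)=-80, P(4)=-512. Local minima of Q: Q(1)=-3.
So the global minimum of E is P(4) + Q(1) = -512 − 3 = -515, attained at (4, 1).

-515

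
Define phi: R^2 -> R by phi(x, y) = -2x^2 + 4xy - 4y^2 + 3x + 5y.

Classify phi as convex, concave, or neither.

phi is quadratic, so its Hessian is the constant matrix H = [[-4, 4], [4, -8]].
det(H) = 16, tr(H) = -12.
det(H) > 0 and tr(H) < 0, so H is negative definite everywhere: concave.

concave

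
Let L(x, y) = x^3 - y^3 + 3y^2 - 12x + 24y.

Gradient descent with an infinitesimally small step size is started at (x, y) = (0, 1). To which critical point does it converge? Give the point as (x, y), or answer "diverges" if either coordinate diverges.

L is separable, so gradient descent decouples: x follows -∂L/∂x, y follows -∂L/∂y.
∂L/∂x = 3(x - 2)(x + 2); at x=0 this is -12, so x increases.
∂L/∂y = -3(y - 4)(y + 2); at y=1 this is 27, so y decreases.
x converges to its nearest critical value 2 (a local min of the x-part); y converges to -2. The iterate converges to (2, -2).

(2, -2)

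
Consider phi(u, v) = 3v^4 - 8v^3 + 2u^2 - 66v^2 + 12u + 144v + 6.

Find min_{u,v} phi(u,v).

phi(u,v) separates as P(u) + Q(v) + 6, so its minimum is min P + min Q + 6.
P'(u) = 4u + 12 vanishes at u ∈ {-3}; Q'(v) = 12(v - 4)(v - 1)(v + 3) vanishes at v ∈ {-3, 1, 4}.
Local minima of P (where P''>0): P(-3)=-18. Local minima of Q: Q(-3)=-567, Q(4)=-224.
So the global minimum of phi is P(-3) + Q(-3) + 6 = -18 − 567 + 6 = -579, attained at (-3, -3).

-579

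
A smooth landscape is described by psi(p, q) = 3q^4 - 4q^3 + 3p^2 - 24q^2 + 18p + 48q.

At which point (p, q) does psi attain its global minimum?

(-3, -2)

psi(p,q) separates as A(p) + B(q), so its minimum is min A + min B.
A'(p) = 6p + 18 vanishes at p ∈ {-3}; B'(q) = 12(q - 2)(q - 1)(q + 2) vanishes at q ∈ {-2, 1, 2}.
Local minima of A (where A''>0): A(-3)=-27. Local minima of B: B(-2)=-112, B(2)=16.
So the global minimum of psi is A(-3) + B(-2) = -27 − 112 = -139, attained at (-3, -2).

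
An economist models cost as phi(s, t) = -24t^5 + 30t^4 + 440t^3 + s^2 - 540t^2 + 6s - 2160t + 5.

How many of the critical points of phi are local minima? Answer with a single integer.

phi separates as a function of s plus a function of t, so ∇phi=0 decouples.
∂phi/∂s = 2(s + 3) = 0 at s ∈ {-3}; ∂phi/∂t = -120(t - 3)(t - 2)(t + 1)(t + 3) = 0 at t ∈ {-3, -1, 2, 3}.
The Hessian is diagonal: diag(phi_ss, phi_tt). Second derivatives: phi_ss(-3)=2; phi_tt(-3)=7200, phi_tt(-1)=-2880, phi_tt(2)=1800, phi_tt(3)=-2880.
Local minima occur where both diagonal entries positive: (-3, -3), (-3, 2). Count: 2.

2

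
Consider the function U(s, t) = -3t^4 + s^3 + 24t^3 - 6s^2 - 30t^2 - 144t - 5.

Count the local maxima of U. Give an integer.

U separates as a function of s plus a function of t, so ∇U=0 decouples.
∂U/∂s = 3s(s - 4) = 0 at s ∈ {0, 4}; ∂U/∂t = -12(t - 4)(t - 3)(t + 1) = 0 at t ∈ {-1, 3, 4}.
The Hessian is diagonal: diag(U_ss, U_tt). Second derivatives: U_ss(0)=-12, U_ss(4)=12; U_tt(-1)=-240, U_tt(3)=48, U_tt(4)=-60.
Local maxima occur where both diagonal entries negative: (0, -1), (0, 4). Count: 2.

2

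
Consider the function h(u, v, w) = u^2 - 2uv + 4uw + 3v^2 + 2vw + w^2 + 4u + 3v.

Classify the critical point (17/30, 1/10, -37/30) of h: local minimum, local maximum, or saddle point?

saddle point

The Hessian is constant: H = [[2, -2, 4], [-2, 6, 2], [4, 2, 2]].
Leading principal minors: Δ₁ = 2, Δ₂ = 8, Δ₃ = -120.
The minors fit neither the all-positive nor the alternating-sign pattern, so H is indefinite: a saddle point.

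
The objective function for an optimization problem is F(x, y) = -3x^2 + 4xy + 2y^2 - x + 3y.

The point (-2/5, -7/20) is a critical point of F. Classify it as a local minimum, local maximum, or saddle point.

The Hessian of F is constant: H = [[-6, 4], [4, 4]].
det(H) = (-6)·4 − 4² = -40.
Since det(H) < 0, H is indefinite and the critical point is a saddle point.

saddle point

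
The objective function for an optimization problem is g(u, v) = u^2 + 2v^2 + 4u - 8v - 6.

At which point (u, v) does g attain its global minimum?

(-2, 2)

g(u,v) separates as P(u) + Q(v) − 6, so its minimum is min P + min Q − 6.
P'(u) = 2u + 4 vanishes at u ∈ {-2}; Q'(v) = 4v - 8 vanishes at v ∈ {2}.
Local minima of P (where P''>0): P(-2)=-4. Local minima of Q: Q(2)=-8.
So the global minimum of g is P(-2) + Q(2) − 6 = -4 − 8 − 6 = -18, attained at (-2, 2).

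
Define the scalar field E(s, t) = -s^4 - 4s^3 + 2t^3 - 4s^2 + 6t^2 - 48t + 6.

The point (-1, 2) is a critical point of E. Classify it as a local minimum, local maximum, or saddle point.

The mixed partial ∂²E/∂s∂t is 0, so the Hessian at any point is diag(E_ss, E_tt) = diag(-4(3s^2 + 6s + 2), 12(t + 1)).
At (-1, 2): H = diag(4, 36).
Both eigenvalues are positive, so H is positive definite: a local minimum.

local minimum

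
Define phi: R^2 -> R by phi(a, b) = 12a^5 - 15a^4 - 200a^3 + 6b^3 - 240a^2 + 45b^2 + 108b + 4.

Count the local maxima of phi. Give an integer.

phi separates as a function of a plus a function of b, so ∇phi=0 decouples.
∂phi/∂a = 60a(a - 4)(a + 1)(a + 2) = 0 at a ∈ {-2, -1, 0, 4}; ∂phi/∂b = 18(b + 2)(b + 3) = 0 at b ∈ {-3, -2}.
The Hessian is diagonal: diag(phi_aa, phi_bb). Second derivatives: phi_aa(-2)=-720, phi_aa(-1)=300, phi_aa(0)=-480, phi_aa(4)=7200; phi_bb(-3)=-18, phi_bb(-2)=18.
Local maxima occur where both diagonal entries negative: (-2, -3), (0, -3). Count: 2.

2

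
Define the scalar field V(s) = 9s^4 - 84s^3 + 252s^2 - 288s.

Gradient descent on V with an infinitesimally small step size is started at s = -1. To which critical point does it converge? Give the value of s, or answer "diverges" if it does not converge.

1

V'(s) = 36(s - 4)(s - 2)(s - 1), so V'(-1) = -1080.
Gradient descent moves in the -V' direction, i.e. s is increasing.
The nearest critical point in that direction is s = 1, where V'' = 108 > 0 (a local minimum). The iterate converges there.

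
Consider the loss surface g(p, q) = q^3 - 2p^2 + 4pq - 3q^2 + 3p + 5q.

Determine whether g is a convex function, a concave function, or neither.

neither

The term q^3 is cubic, so the Hessian is not constant.
∂²g/∂q² = 6q - 6, which takes both signs as q varies (negative for sufficiently negative q). A diagonal entry of the Hessian changing sign means the Hessian is neither positive- nor negative-semidefinite on all of R^2.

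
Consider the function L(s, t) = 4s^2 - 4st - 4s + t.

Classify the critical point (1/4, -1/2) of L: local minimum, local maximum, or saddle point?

The Hessian of L is constant: H = [[8, -4], [-4, 0]].
det(H) = 8·0 − (-4)² = -16.
Since det(H) < 0, H is indefinite and the critical point is a saddle point.

saddle point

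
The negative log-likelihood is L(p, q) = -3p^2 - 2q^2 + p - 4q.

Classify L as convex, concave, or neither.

concave

L is quadratic, so its Hessian is the constant matrix H = [[-6, 0], [0, -4]].
det(H) = 24, tr(H) = -10.
det(H) > 0 and tr(H) < 0, so H is negative definite everywhere: concave.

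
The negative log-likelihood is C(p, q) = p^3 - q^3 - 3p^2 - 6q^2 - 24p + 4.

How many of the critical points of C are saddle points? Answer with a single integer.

2

C separates as a function of p plus a function of q, so ∇C=0 decouples.
∂C/∂p = 3(p - 4)(p + 2) = 0 at p ∈ {-2, 4}; ∂C/∂q = -3q(q + 4) = 0 at q ∈ {-4, 0}.
The Hessian is diagonal: diag(C_pp, C_qq). Second derivatives: C_pp(-2)=-18, C_pp(4)=18; C_qq(-4)=12, C_qq(0)=-12.
Saddle points occur where the two diagonal entries have opposite signs: (-2, -4), (4, 0). Count: 2.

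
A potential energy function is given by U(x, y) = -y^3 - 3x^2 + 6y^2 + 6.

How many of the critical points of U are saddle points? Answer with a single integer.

U separates as a function of x plus a function of y, so ∇U=0 decouples.
∂U/∂x = -6x = 0 at x ∈ {0}; ∂U/∂y = -3y(y - 4) = 0 at y ∈ {0, 4}.
The Hessian is diagonal: diag(U_xx, U_yy). Second derivatives: U_xx(0)=-6; U_yy(0)=12, U_yy(4)=-12.
Saddle points occur where the two diagonal entries have opposite signs: (0, 0). Count: 1.

1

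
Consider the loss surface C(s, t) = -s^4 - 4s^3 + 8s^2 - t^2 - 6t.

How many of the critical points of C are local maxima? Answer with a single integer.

C separates as a function of s plus a function of t, so ∇C=0 decouples.
∂C/∂s = -4s(s - 1)(s + 4) = 0 at s ∈ {-4, 0, 1}; ∂C/∂t = -2(t + 3) = 0 at t ∈ {-3}.
The Hessian is diagonal: diag(C_ss, C_tt). Second derivatives: C_ss(-4)=-80, C_ss(0)=16, C_ss(1)=-20; C_tt(-3)=-2.
Local maxima occur where both diagonal entries negative: (-4, -3), (1, -3). Count: 2.

2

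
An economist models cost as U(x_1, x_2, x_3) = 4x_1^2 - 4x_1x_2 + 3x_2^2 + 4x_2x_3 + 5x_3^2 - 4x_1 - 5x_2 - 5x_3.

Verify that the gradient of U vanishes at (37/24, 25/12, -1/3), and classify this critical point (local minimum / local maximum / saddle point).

local minimum

∇U = (8x_1 - 4x_2 - 4, -4x_1 + 6x_2 + 4x_3 - 5, 4x_2 + 10x_3 - 5); substituting (37/24, 25/12, -1/3) gives ∇U = (0, 0, 0), so (37/24, 25/12, -1/3) is indeed a critical point.
The Hessian is constant: H = [[8, -4, 0], [-4, 6, 4], [0, 4, 10]].
Leading principal minors: Δ₁ = 8, Δ₂ = 32, Δ₃ = 192.
All leading minors are positive, so H is positive definite: a local minimum.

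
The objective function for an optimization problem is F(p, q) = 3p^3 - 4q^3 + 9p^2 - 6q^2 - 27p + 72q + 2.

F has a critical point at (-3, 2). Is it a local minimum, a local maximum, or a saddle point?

The mixed partial ∂²F/∂p∂q is 0, so the Hessian at any point is diag(F_pp, F_qq) = diag(18(p + 1), -12(2q + 1)).
At (-3, 2): H = diag(-36, -60).
Both eigenvalues are negative, so H is negative definite: a local maximum.

local maximum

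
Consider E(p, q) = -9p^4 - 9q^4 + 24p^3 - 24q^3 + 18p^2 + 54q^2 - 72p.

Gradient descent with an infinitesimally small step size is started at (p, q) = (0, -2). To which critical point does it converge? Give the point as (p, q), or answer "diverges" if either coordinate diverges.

E is separable, so gradient descent decouples: p follows -∂E/∂p, q follows -∂E/∂q.
∂E/∂p = -36(p - 2)(p - 1)(p + 1); at p=0 this is -72, so p increases.
∂E/∂q = -36q(q - 1)(q + 3); at q=-2 this is -216, so q increases.
p converges to its nearest critical value 1 (a local min of the p-part); q converges to 0. The iterate converges to (1, 0).

(1, 0)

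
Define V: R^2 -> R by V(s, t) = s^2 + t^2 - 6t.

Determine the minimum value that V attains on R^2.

V(s,t) separates as P(s) + Q(t), so its minimum is min P + min Q.
P'(s) = 2s vanishes at s ∈ {0}; Q'(t) = 2(t - 3) vanishes at t ∈ {3}.
Local minima of P (where P''>0): P(0)=0. Local minima of Q: Q(3)=-9.
So the global minimum of V is P(0) + Q(3) = 0 − 9 = -9, attained at (0, 3).

-9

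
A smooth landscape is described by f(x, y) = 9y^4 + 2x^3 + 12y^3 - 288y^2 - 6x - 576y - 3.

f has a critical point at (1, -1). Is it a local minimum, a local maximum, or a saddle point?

The mixed partial ∂²f/∂x∂y is 0, so the Hessian at any point is diag(f_xx, f_yy) = diag(12x, 36(3y^2 + 2y - 16)).
At (1, -1): H = diag(12, -540).
The eigenvalues have opposite signs, so H is indefinite: a saddle point.

saddle point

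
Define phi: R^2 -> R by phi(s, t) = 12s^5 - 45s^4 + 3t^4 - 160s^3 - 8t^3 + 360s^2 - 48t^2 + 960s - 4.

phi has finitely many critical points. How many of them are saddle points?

phi separates as a function of s plus a function of t, so ∇phi=0 decouples.
∂phi/∂s = 60(s - 4)(s - 2)(s + 1)(s + 2) = 0 at s ∈ {-2, -1, 2, 4}; ∂phi/∂t = 12t(t - 4)(t + 2) = 0 at t ∈ {-2, 0, 4}.
The Hessian is diagonal: diag(phi_ss, phi_tt). Second derivatives: phi_ss(-2)=-1440, phi_ss(-1)=900, phi_ss(2)=-1440, phi_ss(4)=3600; phi_tt(-2)=144, phi_tt(0)=-96, phi_tt(4)=288.
Saddle points occur where the two diagonal entries have opposite signs: (-2, -2), (-2, 4), (-1, 0), (2, -2), (2, 4), (4, 0). Count: 6.

6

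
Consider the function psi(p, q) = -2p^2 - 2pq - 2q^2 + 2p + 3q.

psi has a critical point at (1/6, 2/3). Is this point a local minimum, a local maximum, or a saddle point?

The Hessian of psi is constant: H = [[-4, -2], [-2, -4]].
det(H) = (-4)·(-4) − (-2)² = 12.
det(H) > 0 and tr(H) = -8 < 0, so H is negative definite and the point is a local maximum.

local maximum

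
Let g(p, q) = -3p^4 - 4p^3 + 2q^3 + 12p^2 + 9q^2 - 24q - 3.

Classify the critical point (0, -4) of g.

The mixed partial ∂²g/∂p∂q is 0, so the Hessian at any point is diag(g_pp, g_qq) = diag(12(-3p^2 - 2p + 2), 6(2q + 3)).
At (0, -4): H = diag(24, -30).
The eigenvalues have opposite signs, so H is indefinite: a saddle point.

saddle point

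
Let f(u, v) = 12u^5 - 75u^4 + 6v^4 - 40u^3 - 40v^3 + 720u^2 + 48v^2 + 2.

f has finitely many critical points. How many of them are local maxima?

2

f separates as a function of u plus a function of v, so ∇f=0 decouples.
∂f/∂u = 60u(u - 4)(u - 3)(u + 2) = 0 at u ∈ {-2, 0, 3, 4}; ∂f/∂v = 24v(v - 4)(v - 1) = 0 at v ∈ {0, 1, 4}.
The Hessian is diagonal: diag(f_uu, f_vv). Second derivatives: f_uu(-2)=-3600, f_uu(0)=1440, f_uu(3)=-900, f_uu(4)=1440; f_vv(0)=96, f_vv(1)=-72, f_vv(4)=288.
Local maxima occur where both diagonal entries negative: (-2, 1), (3, 1). Count: 2.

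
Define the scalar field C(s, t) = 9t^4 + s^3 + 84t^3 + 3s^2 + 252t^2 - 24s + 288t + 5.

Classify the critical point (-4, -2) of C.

The mixed partial ∂²C/∂s∂t is 0, so the Hessian at any point is diag(C_ss, C_tt) = diag(6(s + 1), 36(3t^2 + 14t + 14)).
At (-4, -2): H = diag(-18, -72).
Both eigenvalues are negative, so H is negative definite: a local maximum.

local maximum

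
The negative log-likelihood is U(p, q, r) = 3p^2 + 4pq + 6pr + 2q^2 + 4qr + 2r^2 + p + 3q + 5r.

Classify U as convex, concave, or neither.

U is quadratic, so its Hessian is the constant matrix H = [[6, 4, 6], [4, 4, 4], [6, 4, 4]].
Leading principal minors: 6, 8, -16.
Neither pattern holds ⇒ H is indefinite ⇒ neither convex nor concave.

neither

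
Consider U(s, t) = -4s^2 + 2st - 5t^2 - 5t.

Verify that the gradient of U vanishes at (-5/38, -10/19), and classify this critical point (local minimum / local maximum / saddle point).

local maximum

∇U = (-8s + 2t, 2s - 10t - 5); substituting (-5/38, -10/19) gives ∇U = (0, 0), so (-5/38, -10/19) is indeed a critical point.
The Hessian of U is constant: H = [[-8, 2], [2, -10]].
det(H) = (-8)·(-10) − 2² = 76.
det(H) > 0 and tr(H) = -18 < 0, so H is negative definite and the point is a local maximum.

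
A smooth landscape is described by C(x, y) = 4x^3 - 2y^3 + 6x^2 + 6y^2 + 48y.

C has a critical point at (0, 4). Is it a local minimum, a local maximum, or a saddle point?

The mixed partial ∂²C/∂x∂y is 0, so the Hessian at any point is diag(C_xx, C_yy) = diag(12(2x + 1), 12(-y + 1)).
At (0, 4): H = diag(12, -36).
The eigenvalues have opposite signs, so H is indefinite: a saddle point.

saddle point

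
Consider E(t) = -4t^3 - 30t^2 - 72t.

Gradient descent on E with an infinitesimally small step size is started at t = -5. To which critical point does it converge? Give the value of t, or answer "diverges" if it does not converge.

-3

E'(t) = -12(t + 2)(t + 3), so E'(-5) = -72.
Gradient descent moves in the -E' direction, i.e. t is increasing.
The nearest critical point in that direction is t = -3, where E'' = 12 > 0 (a local minimum). The iterate converges there.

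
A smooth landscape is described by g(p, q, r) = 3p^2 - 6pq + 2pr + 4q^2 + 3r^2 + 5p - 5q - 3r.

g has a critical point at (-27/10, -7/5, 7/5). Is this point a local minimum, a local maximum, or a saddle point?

local minimum

The Hessian is constant: H = [[6, -6, 2], [-6, 8, 0], [2, 0, 6]].
Leading principal minors: Δ₁ = 6, Δ₂ = 12, Δ₃ = 40.
All leading minors are positive, so H is positive definite: a local minimum.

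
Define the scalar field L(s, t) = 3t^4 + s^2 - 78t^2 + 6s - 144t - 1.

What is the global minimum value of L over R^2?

-1066

L(s,t) separates as P(s) + Q(t) − 1, so its minimum is min P + min Q − 1.
P'(s) = 2s + 6 vanishes at s ∈ {-3}; Q'(t) = 12(t - 4)(t + 1)(t + 3) vanishes at t ∈ {-3, -1, 4}.
Local minima of P (where P''>0): P(-3)=-9. Local minima of Q: Q(-3)=-27, Q(4)=-1056.
So the global minimum of L is P(-3) + Q(4) − 1 = -9 − 1056 − 1 = -1066, attained at (-3, 4).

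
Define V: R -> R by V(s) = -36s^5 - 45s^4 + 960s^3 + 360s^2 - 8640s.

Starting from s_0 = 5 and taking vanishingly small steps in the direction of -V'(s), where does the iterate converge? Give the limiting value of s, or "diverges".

V'(s) = -180(s - 3)(s - 2)(s + 2)(s + 4), so V'(5) = -68040.
Gradient descent moves in the -V' direction, i.e. s is increasing.
There is no critical point above s=5, and V' keeps the same sign, so the iterate runs off to +∞.

diverges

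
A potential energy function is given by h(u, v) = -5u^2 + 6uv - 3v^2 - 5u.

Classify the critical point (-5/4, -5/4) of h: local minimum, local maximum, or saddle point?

local maximum

The Hessian of h is constant: H = [[-10, 6], [6, -6]].
det(H) = (-10)·(-6) − 6² = 24.
det(H) > 0 and tr(H) = -16 < 0, so H is negative definite and the point is a local maximum.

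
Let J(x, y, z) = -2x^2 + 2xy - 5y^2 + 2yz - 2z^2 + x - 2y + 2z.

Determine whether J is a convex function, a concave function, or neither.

concave

J is quadratic, so its Hessian is the constant matrix H = [[-4, 2, 0], [2, -10, 2], [0, 2, -4]].
Leading principal minors: -4, 36, -128.
Signs alternate −, +, − ⇒ H ≺ 0 ⇒ concave.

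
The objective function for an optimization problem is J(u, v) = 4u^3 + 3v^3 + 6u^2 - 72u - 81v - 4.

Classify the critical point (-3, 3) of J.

The mixed partial ∂²J/∂u∂v is 0, so the Hessian at any point is diag(J_uu, J_vv) = diag(12(2u + 1), 18v).
At (-3, 3): H = diag(-60, 54).
The eigenvalues have opposite signs, so H is indefinite: a saddle point.

saddle point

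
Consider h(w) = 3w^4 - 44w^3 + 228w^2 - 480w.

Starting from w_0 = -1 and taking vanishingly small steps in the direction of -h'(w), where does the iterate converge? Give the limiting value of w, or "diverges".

h'(w) = 12(w - 5)(w - 4)(w - 2), so h'(-1) = -1080.
Gradient descent moves in the -h' direction, i.e. w is increasing.
The nearest critical point in that direction is w = 2, where h'' = 72 > 0 (a local minimum). The iterate converges there.

2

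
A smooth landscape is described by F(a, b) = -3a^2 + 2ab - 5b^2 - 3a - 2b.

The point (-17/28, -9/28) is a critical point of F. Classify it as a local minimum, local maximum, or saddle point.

The Hessian of F is constant: H = [[-6, 2], [2, -10]].
det(H) = (-6)·(-10) − 2² = 56.
det(H) > 0 and tr(H) = -16 < 0, so H is negative definite and the point is a local maximum.

local maximum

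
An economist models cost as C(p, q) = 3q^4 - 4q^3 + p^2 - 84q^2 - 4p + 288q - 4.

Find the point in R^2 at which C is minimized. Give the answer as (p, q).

(2, -4)

C(p,q) separates as A(p) + B(q) − 4, so its minimum is min A + min B − 4.
A'(p) = 2p - 4 vanishes at p ∈ {2}; B'(q) = 12(q - 3)(q - 2)(q + 4) vanishes at q ∈ {-4, 2, 3}.
Local minima of A (where A''>0): A(2)=-4. Local minima of B: B(-4)=-1472, B(3)=243.
So the global minimum of C is A(2) + B(-4) − 4 = -4 − 1472 − 4 = -1480, attained at (2, -4).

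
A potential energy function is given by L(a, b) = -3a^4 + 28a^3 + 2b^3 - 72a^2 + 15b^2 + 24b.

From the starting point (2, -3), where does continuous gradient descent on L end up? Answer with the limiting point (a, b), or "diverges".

(3, -1)

L is separable, so gradient descent decouples: a follows -∂L/∂a, b follows -∂L/∂b.
∂L/∂a = -12a(a - 4)(a - 3); at a=2 this is -48, so a increases.
∂L/∂b = 6(b + 1)(b + 4); at b=-3 this is -12, so b increases.
a converges to its nearest critical value 3 (a local min of the a-part); b converges to -1. The iterate converges to (3, -1).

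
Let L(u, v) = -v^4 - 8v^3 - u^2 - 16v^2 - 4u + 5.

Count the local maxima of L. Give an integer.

2

L separates as a function of u plus a function of v, so ∇L=0 decouples.
∂L/∂u = -2(u + 2) = 0 at u ∈ {-2}; ∂L/∂v = -4v(v + 2)(v + 4) = 0 at v ∈ {-4, -2, 0}.
The Hessian is diagonal: diag(L_uu, L_vv). Second derivatives: L_uu(-2)=-2; L_vv(-4)=-32, L_vv(-2)=16, L_vv(0)=-32.
Local maxima occur where both diagonal entries negative: (-2, -4), (-2, 0). Count: 2.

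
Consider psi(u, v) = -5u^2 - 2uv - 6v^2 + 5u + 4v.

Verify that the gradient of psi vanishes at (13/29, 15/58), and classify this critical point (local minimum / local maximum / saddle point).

∇psi = (-10u - 2v + 5, -2u - 12v + 4); substituting (13/29, 15/58) gives ∇psi = (0, 0), so (13/29, 15/58) is indeed a critical point.
The Hessian of psi is constant: H = [[-10, -2], [-2, -12]].
det(H) = (-10)·(-12) − (-2)² = 116.
det(H) > 0 and tr(H) = -22 < 0, so H is negative definite and the point is a local maximum.

local maximum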